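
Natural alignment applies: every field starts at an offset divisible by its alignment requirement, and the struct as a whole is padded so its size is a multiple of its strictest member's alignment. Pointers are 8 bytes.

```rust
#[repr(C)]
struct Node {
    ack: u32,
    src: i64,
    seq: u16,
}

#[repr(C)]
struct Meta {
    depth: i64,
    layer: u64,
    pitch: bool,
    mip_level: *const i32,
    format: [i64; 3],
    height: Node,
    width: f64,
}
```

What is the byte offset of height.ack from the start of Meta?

56

Node: @0: ack [4B, align 4] → 4; +4 pad (align 8); @8: src [8B, align 8] → 16; @16: seq [2B, align 2] → 18; +6 tail pad (align 8); size 24, align 8
@0: depth [8B, align 8] → 8
@8: layer [8B, align 8] → 16
@16: pitch [1B, align 1] → 17
+7 pad (align 8)
@24: mip_level [8B, align 8] → 32
@32: format [24B, align 8] → 56
@56: height [24B, align 8] → 80
within Node: ack at 0
56 + 0 = 56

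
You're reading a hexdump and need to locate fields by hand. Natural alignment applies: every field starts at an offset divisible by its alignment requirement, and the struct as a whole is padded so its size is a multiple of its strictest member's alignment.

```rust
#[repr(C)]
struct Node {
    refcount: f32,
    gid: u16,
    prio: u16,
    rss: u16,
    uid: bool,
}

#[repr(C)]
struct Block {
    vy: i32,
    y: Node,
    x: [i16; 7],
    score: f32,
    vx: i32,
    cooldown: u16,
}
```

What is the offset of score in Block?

32

Node: @0: refcount [4B, align 4] → 4; @4: gid [2B, align 2] → 6; @6: prio [2B, align 2] → 8; @8: rss [2B, align 2] → 10; @10: uid [1B, align 1] → 11; +1 tail pad (align 4); size 12, align 4
@0: vy [4B, align 4] → 4
@4: y [12B, align 4] → 16
@16: x [14B, align 2] → 30
+2 pad (align 4)
@32: score [4B, align 4] → 36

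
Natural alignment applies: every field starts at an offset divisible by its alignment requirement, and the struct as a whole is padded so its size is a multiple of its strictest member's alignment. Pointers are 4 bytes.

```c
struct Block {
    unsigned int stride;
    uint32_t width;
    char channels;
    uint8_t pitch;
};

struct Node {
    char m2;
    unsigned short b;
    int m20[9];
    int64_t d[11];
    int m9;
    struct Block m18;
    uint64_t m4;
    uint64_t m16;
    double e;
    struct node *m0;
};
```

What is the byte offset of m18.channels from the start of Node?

Block: stride at 0 (size 4, align 4) → ends 4; width at 4 (size 4, align 4) → ends 8; channels at 8 (size 1, align 1) → ends 9; pitch at 9 (size 1, align 1) → ends 10; tail pad 2 to reach multiple of 4; total 12 bytes, alignment 4
m2 at 0 (size 1, align 1) → ends 1
pad 1 to align 2 for b
b at 2 (size 2, align 2) → ends 4
m20 at 4 (size 36, align 4) → ends 40
d at 40 (size 88, align 8) → ends 128
m9 at 128 (size 4, align 4) → ends 132
m18 at 132 (size 12, align 4) → ends 144
within Block: channels at 8
132 + 8 = 140

140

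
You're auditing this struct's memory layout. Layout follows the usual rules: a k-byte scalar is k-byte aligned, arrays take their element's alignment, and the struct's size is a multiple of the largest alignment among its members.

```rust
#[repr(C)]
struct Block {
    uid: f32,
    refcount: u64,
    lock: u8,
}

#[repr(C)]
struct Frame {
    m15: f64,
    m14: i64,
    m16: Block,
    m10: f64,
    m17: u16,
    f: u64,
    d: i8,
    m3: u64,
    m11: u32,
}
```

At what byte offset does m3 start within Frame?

Block: uid at 0 (size 4, align 4) → ends 4; pad 4 to align 8 for refcount; refcount at 8 (size 8, align 8) → ends 16; lock at 16 (size 1, align 1) → ends 17; tail pad 7 to reach multiple of 8; total 24 bytes, alignment 8
m15 at 0 (size 8, align 8) → ends 8
m14 at 8 (size 8, align 8) → ends 16
m16 at 16 (size 24, align 8) → ends 40
m10 at 40 (size 8, align 8) → ends 48
m17 at 48 (size 2, align 2) → ends 50
pad 6 to align 8 for f
f at 56 (size 8, align 8) → ends 64
d at 64 (size 1, align 1) → ends 65
pad 7 to align 8 for m3
m3 at 72 (size 8, align 8) → ends 80

72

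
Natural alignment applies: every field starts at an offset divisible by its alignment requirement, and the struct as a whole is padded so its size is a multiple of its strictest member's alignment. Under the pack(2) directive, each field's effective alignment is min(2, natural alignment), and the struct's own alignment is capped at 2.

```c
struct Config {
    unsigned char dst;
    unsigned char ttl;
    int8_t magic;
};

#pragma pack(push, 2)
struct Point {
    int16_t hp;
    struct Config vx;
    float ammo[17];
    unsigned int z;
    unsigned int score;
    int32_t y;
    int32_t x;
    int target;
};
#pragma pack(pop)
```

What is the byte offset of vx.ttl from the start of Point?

3

Config: @0: dst [1B, align 1] → 1; @1: ttl [1B, align 1] → 2; @2: magic [1B, align 1] → 3; size 3, align 1
@0: hp [2B, align 2] → 2
@2: vx [3B, align 1] → 5
within Config: ttl at 1
2 + 1 = 3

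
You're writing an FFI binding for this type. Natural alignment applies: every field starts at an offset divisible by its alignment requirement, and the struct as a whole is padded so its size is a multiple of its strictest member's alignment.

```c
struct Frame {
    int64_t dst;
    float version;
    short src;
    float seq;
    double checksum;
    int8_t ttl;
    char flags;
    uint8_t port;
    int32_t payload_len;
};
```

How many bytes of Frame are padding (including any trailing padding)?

dst at 0 (size 8, align 8) → ends 8
version at 8 (size 4, align 4) → ends 12
src at 12 (size 2, align 2) → ends 14
pad 2 to align 4 for seq
seq at 16 (size 4, align 4) → ends 20
pad 4 to align 8 for checksum
checksum at 24 (size 8, align 8) → ends 32
ttl at 32 (size 1, align 1) → ends 33
flags at 33 (size 1, align 1) → ends 34
port at 34 (size 1, align 1) → ends 35
pad 1 to align 4 for payload_len
payload_len at 36 (size 4, align 4) → ends 40
total 40 bytes, alignment 8
data bytes 33, size 40 → padding 7

7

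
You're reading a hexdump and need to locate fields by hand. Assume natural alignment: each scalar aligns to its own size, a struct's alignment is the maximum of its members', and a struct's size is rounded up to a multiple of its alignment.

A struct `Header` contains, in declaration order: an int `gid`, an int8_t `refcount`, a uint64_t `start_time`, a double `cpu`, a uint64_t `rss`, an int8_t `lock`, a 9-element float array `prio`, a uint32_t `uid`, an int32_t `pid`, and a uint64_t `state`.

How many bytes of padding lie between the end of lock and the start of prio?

3

gid at 0 (size 4, align 4) → ends 4
refcount at 4 (size 1, align 1) → ends 5
pad 3 to align 8 for start_time
start_time at 8 (size 8, align 8) → ends 16
cpu at 16 (size 8, align 8) → ends 24
rss at 24 (size 8, align 8) → ends 32
lock at 32 (size 1, align 1) → ends 33
pad 3 to align 4 for prio
prio at 36 (size 36, align 4) → ends 72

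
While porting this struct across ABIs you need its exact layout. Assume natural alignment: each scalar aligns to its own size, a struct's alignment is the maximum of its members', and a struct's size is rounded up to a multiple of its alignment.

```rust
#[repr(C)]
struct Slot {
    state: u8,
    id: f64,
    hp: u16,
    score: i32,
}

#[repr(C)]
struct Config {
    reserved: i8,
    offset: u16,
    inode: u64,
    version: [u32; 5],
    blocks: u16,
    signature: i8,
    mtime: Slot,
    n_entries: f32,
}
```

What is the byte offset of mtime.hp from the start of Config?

56

Slot: 0..1  state  (1B, 1-aligned); 1..8  -- padding (7B); 8..16  id  (8B, 8-aligned); 16..18  hp  (2B, 2-aligned); 18..20  -- padding (2B); 20..24  score  (4B, 4-aligned); sizeof = 24, alignof = 8
0..1  reserved  (1B, 1-aligned)
1..2  -- padding (1B)
2..4  offset  (2B, 2-aligned)
4..8  -- padding (4B)
8..16  inode  (8B, 8-aligned)
16..36  version  (20B, 4-aligned)
36..38  blocks  (2B, 2-aligned)
38..39  signature  (1B, 1-aligned)
39..40  -- padding (1B)
40..64  mtime  (24B, 8-aligned)
within Slot: hp at 16
40 + 16 = 56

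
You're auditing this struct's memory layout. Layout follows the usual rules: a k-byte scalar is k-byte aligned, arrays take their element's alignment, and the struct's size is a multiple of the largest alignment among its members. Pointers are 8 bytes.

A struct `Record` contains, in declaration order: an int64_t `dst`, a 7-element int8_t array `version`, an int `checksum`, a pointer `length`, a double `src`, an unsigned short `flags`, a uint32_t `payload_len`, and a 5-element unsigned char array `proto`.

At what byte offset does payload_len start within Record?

0..8  dst  (8B, 8-aligned)
8..15  version  (7B, 1-aligned)
15..16  -- padding (1B)
16..20  checksum  (4B, 4-aligned)
20..24  -- padding (4B)
24..32  length  (8B, 8-aligned)
32..40  src  (8B, 8-aligned)
40..42  flags  (2B, 2-aligned)
42..44  -- padding (2B)
44..48  payload_len  (4B, 4-aligned)

44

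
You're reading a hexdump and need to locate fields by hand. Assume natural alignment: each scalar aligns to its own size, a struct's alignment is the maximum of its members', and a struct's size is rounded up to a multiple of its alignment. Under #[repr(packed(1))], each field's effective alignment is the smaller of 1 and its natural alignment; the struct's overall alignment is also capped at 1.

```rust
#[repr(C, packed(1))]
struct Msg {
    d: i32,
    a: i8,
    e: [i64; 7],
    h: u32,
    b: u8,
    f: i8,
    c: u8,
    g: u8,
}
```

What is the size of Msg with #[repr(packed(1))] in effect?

69

@0: d [4B, align 1] → 4
@4: a [1B, align 1] → 5
@5: e [56B, align 1] → 61
@61: h [4B, align 1] → 65
@65: b [1B, align 1] → 66
@66: f [1B, align 1] → 67
@67: c [1B, align 1] → 68
@68: g [1B, align 1] → 69
size 69, align 1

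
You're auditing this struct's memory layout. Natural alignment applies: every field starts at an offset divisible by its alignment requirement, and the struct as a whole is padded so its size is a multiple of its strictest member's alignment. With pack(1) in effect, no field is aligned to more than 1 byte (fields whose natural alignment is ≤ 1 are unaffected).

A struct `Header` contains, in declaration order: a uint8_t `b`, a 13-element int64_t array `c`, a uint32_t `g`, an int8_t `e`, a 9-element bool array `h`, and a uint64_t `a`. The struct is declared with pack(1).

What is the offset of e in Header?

109

0..1  b  (1B, 1-aligned)
1..105  c  (104B, 1-aligned)
105..109  g  (4B, 1-aligned)
109..110  e  (1B, 1-aligned)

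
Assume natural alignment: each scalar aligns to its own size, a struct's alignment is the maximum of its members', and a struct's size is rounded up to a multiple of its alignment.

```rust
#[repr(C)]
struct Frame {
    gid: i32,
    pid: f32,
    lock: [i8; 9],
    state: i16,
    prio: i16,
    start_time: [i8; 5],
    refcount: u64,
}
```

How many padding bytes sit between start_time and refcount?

@0: gid [4B, align 4] → 4
@4: pid [4B, align 4] → 8
@8: lock [9B, align 1] → 17
+1 pad (align 2)
@18: state [2B, align 2] → 20
@20: prio [2B, align 2] → 22
@22: start_time [5B, align 1] → 27
+5 pad (align 8)
@32: refcount [8B, align 8] → 40

5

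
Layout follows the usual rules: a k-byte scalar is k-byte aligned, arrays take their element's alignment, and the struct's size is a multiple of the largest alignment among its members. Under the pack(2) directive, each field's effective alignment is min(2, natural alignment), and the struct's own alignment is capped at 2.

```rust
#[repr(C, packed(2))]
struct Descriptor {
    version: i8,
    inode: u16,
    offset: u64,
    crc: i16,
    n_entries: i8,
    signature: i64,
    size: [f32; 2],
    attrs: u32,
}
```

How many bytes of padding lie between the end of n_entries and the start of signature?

@0: version [1B, align 1] → 1
+1 pad (align 2)
@2: inode [2B, align 2] → 4
@4: offset [8B, align 2] → 12
@12: crc [2B, align 2] → 14
@14: n_entries [1B, align 1] → 15
+1 pad (align 2)
@16: signature [8B, align 2] → 24

1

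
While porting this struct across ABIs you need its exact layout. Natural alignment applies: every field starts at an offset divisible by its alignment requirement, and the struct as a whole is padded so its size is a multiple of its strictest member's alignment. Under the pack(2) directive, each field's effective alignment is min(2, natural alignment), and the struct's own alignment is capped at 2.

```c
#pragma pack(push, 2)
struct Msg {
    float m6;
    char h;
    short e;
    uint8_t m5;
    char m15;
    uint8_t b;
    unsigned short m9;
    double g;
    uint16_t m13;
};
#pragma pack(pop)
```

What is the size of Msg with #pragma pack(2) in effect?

m6 at 0 (size 4, align 2) → ends 4
h at 4 (size 1, align 1) → ends 5
pad 1 to align 2 for e
e at 6 (size 2, align 2) → ends 8
m5 at 8 (size 1, align 1) → ends 9
m15 at 9 (size 1, align 1) → ends 10
b at 10 (size 1, align 1) → ends 11
pad 1 to align 2 for m9
m9 at 12 (size 2, align 2) → ends 14
g at 14 (size 8, align 2) → ends 22
m13 at 22 (size 2, align 2) → ends 24
total 24 bytes, alignment 2

24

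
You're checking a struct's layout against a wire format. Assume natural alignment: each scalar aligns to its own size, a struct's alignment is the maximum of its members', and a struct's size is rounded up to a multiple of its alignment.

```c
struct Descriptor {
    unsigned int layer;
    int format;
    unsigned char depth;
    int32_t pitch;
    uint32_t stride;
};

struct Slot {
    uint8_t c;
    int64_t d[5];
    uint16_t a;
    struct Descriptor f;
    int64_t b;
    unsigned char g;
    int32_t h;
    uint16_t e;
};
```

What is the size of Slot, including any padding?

96 bytes

Descriptor: layer at 0 (size 4, align 4) → ends 4; format at 4 (size 4, align 4) → ends 8; depth at 8 (size 1, align 1) → ends 9; pad 3 to align 4 for pitch; pitch at 12 (size 4, align 4) → ends 16; stride at 16 (size 4, align 4) → ends 20; total 20 bytes, alignment 4
c at 0 (size 1, align 1) → ends 1
pad 7 to align 8 for d
d at 8 (size 40, align 8) → ends 48
a at 48 (size 2, align 2) → ends 50
pad 2 to align 4 for f
f at 52 (size 20, align 4) → ends 72
b at 72 (size 8, align 8) → ends 80
g at 80 (size 1, align 1) → ends 81
pad 3 to align 4 for h
h at 84 (size 4, align 4) → ends 88
e at 88 (size 2, align 2) → ends 90
tail pad 6 to reach multiple of 8
total 96 bytes, alignment 8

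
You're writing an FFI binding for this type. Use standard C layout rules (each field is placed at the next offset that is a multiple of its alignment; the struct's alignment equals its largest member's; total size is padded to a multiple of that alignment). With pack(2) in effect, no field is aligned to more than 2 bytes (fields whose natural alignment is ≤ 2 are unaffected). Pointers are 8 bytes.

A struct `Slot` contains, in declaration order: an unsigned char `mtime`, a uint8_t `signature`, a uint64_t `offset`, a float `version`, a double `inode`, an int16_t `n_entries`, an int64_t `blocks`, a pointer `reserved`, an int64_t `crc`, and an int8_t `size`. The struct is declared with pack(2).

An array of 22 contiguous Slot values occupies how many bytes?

1100

@0: mtime [1B, align 1] → 1
@1: signature [1B, align 1] → 2
@2: offset [8B, align 2] → 10
@10: version [4B, align 2] → 14
@14: inode [8B, align 2] → 22
@22: n_entries [2B, align 2] → 24
@24: blocks [8B, align 2] → 32
@32: reserved [8B, align 2] → 40
@40: crc [8B, align 2] → 48
@48: size [1B, align 1] → 49
+1 tail pad (align 2)
size 50, align 2
array of 22: 22 × 50 = 1100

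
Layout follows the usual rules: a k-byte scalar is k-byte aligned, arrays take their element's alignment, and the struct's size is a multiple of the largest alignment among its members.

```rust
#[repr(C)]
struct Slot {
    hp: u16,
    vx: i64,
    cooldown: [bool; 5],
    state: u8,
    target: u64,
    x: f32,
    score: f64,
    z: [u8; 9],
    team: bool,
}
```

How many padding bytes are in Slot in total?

18

0..2  hp  (2B, 2-aligned)
2..8  -- padding (6B)
8..16  vx  (8B, 8-aligned)
16..21  cooldown  (5B, 1-aligned)
21..22  state  (1B, 1-aligned)
22..24  -- padding (2B)
24..32  target  (8B, 8-aligned)
32..36  x  (4B, 4-aligned)
36..40  -- padding (4B)
40..48  score  (8B, 8-aligned)
48..57  z  (9B, 1-aligned)
57..58  team  (1B, 1-aligned)
58..64  -- tail padding (6B)
sizeof = 64, alignof = 8
data bytes 46, size 64 → padding 18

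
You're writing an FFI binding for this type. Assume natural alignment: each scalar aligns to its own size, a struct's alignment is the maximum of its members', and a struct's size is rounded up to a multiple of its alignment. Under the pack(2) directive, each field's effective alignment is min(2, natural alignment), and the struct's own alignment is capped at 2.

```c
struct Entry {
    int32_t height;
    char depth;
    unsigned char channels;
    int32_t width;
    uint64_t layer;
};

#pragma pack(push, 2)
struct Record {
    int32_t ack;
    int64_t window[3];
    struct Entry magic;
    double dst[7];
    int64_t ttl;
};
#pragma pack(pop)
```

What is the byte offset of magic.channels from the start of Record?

33

Entry: height at 0 (size 4, align 4) → ends 4; depth at 4 (size 1, align 1) → ends 5; channels at 5 (size 1, align 1) → ends 6; pad 2 to align 4 for width; width at 8 (size 4, align 4) → ends 12; pad 4 to align 8 for layer; layer at 16 (size 8, align 8) → ends 24; total 24 bytes, alignment 8
ack at 0 (size 4, align 2) → ends 4
window at 4 (size 24, align 2) → ends 28
magic at 28 (size 24, align 2) → ends 52
within Entry: channels at 5
28 + 5 = 33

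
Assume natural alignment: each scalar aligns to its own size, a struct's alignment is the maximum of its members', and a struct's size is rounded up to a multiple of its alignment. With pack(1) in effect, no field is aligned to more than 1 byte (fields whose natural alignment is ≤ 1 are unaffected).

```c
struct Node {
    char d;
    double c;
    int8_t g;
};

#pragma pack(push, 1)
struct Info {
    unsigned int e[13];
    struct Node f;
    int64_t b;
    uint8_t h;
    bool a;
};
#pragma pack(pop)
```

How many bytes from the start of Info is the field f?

52

Node: @0: d [1B, align 1] → 1; +7 pad (align 8); @8: c [8B, align 8] → 16; @16: g [1B, align 1] → 17; +7 tail pad (align 8); size 24, align 8
@0: e [52B, align 1] → 52
@52: f [24B, align 1] → 76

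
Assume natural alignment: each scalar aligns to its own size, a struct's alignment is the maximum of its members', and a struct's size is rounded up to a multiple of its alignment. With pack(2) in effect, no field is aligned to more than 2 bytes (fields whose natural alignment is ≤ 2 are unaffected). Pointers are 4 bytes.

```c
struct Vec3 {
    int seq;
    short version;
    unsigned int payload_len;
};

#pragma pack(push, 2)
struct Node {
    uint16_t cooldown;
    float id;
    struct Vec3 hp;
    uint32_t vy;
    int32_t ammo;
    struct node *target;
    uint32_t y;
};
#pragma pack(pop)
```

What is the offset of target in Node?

Vec3: seq at 0 (size 4, align 4) → ends 4; version at 4 (size 2, align 2) → ends 6; pad 2 to align 4 for payload_len; payload_len at 8 (size 4, align 4) → ends 12; total 12 bytes, alignment 4
cooldown at 0 (size 2, align 2) → ends 2
id at 2 (size 4, align 2) → ends 6
hp at 6 (size 12, align 2) → ends 18
vy at 18 (size 4, align 2) → ends 22
ammo at 22 (size 4, align 2) → ends 26
target at 26 (size 4, align 2) → ends 30

26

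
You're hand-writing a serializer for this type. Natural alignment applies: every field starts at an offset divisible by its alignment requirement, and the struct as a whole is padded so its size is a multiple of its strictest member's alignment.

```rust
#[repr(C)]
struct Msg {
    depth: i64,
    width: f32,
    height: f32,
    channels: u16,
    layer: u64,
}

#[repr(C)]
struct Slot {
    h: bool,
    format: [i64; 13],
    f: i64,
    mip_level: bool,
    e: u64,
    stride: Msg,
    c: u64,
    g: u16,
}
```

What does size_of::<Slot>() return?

184

Msg: @0: depth [8B, align 8] → 8; @8: width [4B, align 4] → 12; @12: height [4B, align 4] → 16; @16: channels [2B, align 2] → 18; +6 pad (align 8); @24: layer [8B, align 8] → 32; size 32, align 8
@0: h [1B, align 1] → 1
+7 pad (align 8)
@8: format [104B, align 8] → 112
@112: f [8B, align 8] → 120
@120: mip_level [1B, align 1] → 121
+7 pad (align 8)
@128: e [8B, align 8] → 136
@136: stride [32B, align 8] → 168
@168: c [8B, align 8] → 176
@176: g [2B, align 2] → 178
+6 tail pad (align 8)
size 184, align 8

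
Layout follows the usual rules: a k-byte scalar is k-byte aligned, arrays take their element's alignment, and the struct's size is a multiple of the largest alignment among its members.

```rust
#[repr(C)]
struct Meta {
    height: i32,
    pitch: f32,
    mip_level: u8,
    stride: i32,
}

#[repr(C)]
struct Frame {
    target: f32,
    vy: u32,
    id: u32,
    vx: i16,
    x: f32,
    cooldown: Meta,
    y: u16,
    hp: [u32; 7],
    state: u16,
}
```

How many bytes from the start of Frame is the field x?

16

Meta: height at 0 (size 4, align 4) → ends 4; pitch at 4 (size 4, align 4) → ends 8; mip_level at 8 (size 1, align 1) → ends 9; pad 3 to align 4 for stride; stride at 12 (size 4, align 4) → ends 16; total 16 bytes, alignment 4
target at 0 (size 4, align 4) → ends 4
vy at 4 (size 4, align 4) → ends 8
id at 8 (size 4, align 4) → ends 12
vx at 12 (size 2, align 2) → ends 14
pad 2 to align 4 for x
x at 16 (size 4, align 4) → ends 20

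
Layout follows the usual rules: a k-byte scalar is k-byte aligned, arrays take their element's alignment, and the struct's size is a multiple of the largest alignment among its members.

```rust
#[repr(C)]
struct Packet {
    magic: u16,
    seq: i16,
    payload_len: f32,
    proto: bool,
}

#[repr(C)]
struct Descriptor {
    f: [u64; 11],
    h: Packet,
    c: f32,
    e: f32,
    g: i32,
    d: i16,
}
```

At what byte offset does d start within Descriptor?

Packet: 0..2  magic  (2B, 2-aligned); 2..4  seq  (2B, 2-aligned); 4..8  payload_len  (4B, 4-aligned); 8..9  proto  (1B, 1-aligned); 9..12  -- tail padding (3B); sizeof = 12, alignof = 4
0..88  f  (88B, 8-aligned)
88..100  h  (12B, 4-aligned)
100..104  c  (4B, 4-aligned)
104..108  e  (4B, 4-aligned)
108..112  g  (4B, 4-aligned)
112..114  d  (2B, 2-aligned)

112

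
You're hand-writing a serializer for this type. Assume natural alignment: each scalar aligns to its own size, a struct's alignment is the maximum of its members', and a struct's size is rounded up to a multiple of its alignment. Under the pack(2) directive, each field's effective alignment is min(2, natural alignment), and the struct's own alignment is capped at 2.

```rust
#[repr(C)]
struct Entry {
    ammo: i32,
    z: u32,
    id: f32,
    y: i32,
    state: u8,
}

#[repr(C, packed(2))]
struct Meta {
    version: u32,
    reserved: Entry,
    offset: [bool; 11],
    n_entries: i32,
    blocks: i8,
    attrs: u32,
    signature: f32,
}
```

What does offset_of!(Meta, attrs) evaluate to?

42

Entry: @0: ammo [4B, align 4] → 4; @4: z [4B, align 4] → 8; @8: id [4B, align 4] → 12; @12: y [4B, align 4] → 16; @16: state [1B, align 1] → 17; +3 tail pad (align 4); size 20, align 4
@0: version [4B, align 2] → 4
@4: reserved [20B, align 2] → 24
@24: offset [11B, align 1] → 35
+1 pad (align 2)
@36: n_entries [4B, align 2] → 40
@40: blocks [1B, align 1] → 41
+1 pad (align 2)
@42: attrs [4B, align 2] → 46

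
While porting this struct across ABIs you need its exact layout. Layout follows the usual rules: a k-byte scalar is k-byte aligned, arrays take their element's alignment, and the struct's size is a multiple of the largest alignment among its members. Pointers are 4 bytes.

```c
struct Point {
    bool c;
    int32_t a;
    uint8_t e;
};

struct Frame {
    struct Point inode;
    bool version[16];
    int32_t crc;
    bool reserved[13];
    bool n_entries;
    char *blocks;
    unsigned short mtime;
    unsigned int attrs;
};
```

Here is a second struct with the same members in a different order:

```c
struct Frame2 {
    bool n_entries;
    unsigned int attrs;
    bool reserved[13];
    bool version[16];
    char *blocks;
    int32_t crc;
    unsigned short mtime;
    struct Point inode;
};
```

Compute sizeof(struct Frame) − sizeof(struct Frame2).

-4

Point: c at 0 (size 1, align 1) → ends 1; pad 3 to align 4 for a; a at 4 (size 4, align 4) → ends 8; e at 8 (size 1, align 1) → ends 9; tail pad 3 to reach multiple of 4; total 12 bytes, alignment 4
inode at 0 (size 12, align 4) → ends 12
version at 12 (size 16, align 1) → ends 28
crc at 28 (size 4, align 4) → ends 32
reserved at 32 (size 13, align 1) → ends 45
n_entries at 45 (size 1, align 1) → ends 46
pad 2 to align 4 for blocks
blocks at 48 (size 4, align 4) → ends 52
mtime at 52 (size 2, align 2) → ends 54
pad 2 to align 4 for attrs
attrs at 56 (size 4, align 4) → ends 60
total 60 bytes, alignment 4
— Frame2 —
n_entries at 0 (size 1, align 1) → ends 1
pad 3 to align 4 for attrs
attrs at 4 (size 4, align 4) → ends 8
reserved at 8 (size 13, align 1) → ends 21
version at 21 (size 16, align 1) → ends 37
pad 3 to align 4 for blocks
blocks at 40 (size 4, align 4) → ends 44
crc at 44 (size 4, align 4) → ends 48
mtime at 48 (size 2, align 2) → ends 50
pad 2 to align 4 for inode
inode at 52 (size 12, align 4) → ends 64
total 64 bytes, alignment 4
60 − 64 = -4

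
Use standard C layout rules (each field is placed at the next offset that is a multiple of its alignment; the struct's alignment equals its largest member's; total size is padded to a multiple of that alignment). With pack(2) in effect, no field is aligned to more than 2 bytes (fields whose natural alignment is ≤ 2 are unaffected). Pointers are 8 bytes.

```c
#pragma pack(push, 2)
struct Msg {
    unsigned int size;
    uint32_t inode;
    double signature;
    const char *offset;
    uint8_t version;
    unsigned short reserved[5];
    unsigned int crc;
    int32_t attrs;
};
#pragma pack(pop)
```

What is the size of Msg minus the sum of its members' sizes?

1

0..4  size  (4B, 2-aligned)
4..8  inode  (4B, 2-aligned)
8..16  signature  (8B, 2-aligned)
16..24  offset  (8B, 2-aligned)
24..25  version  (1B, 1-aligned)
25..26  -- padding (1B)
26..36  reserved  (10B, 2-aligned)
36..40  crc  (4B, 2-aligned)
40..44  attrs  (4B, 2-aligned)
sizeof = 44, alignof = 2
data bytes 43, size 44 → padding 1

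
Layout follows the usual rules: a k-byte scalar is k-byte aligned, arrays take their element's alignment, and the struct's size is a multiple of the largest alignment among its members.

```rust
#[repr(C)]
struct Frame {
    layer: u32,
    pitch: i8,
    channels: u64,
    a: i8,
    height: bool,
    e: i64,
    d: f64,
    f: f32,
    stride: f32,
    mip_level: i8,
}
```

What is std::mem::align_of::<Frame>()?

member alignments: layer=4, pitch=1, channels=8, a=1, height=1, e=8, d=8, f=4, stride=4, mip_level=1
max = 8

8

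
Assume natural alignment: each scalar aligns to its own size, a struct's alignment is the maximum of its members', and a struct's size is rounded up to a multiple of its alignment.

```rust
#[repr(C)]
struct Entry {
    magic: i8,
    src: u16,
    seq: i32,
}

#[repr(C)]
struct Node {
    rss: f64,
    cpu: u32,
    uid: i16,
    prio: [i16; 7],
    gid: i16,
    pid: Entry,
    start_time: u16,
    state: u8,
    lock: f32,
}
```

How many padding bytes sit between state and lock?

1

Entry: @0: magic [1B, align 1] → 1; +1 pad (align 2); @2: src [2B, align 2] → 4; @4: seq [4B, align 4] → 8; size 8, align 4
@0: rss [8B, align 8] → 8
@8: cpu [4B, align 4] → 12
@12: uid [2B, align 2] → 14
@14: prio [14B, align 2] → 28
@28: gid [2B, align 2] → 30
+2 pad (align 4)
@32: pid [8B, align 4] → 40
@40: start_time [2B, align 2] → 42
@42: state [1B, align 1] → 43
+1 pad (align 4)
@44: lock [4B, align 4] → 48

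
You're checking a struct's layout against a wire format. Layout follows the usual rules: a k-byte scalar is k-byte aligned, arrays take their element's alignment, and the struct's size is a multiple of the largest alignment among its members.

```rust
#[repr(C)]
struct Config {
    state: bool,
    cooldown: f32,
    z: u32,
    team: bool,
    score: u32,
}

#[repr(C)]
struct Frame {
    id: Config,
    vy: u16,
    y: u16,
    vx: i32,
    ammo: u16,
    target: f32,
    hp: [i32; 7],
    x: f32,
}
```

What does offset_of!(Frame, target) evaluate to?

Config: @0: state [1B, align 1] → 1; +3 pad (align 4); @4: cooldown [4B, align 4] → 8; @8: z [4B, align 4] → 12; @12: team [1B, align 1] → 13; +3 pad (align 4); @16: score [4B, align 4] → 20; size 20, align 4
@0: id [20B, align 4] → 20
@20: vy [2B, align 2] → 22
@22: y [2B, align 2] → 24
@24: vx [4B, align 4] → 28
@28: ammo [2B, align 2] → 30
+2 pad (align 4)
@32: target [4B, align 4] → 36

32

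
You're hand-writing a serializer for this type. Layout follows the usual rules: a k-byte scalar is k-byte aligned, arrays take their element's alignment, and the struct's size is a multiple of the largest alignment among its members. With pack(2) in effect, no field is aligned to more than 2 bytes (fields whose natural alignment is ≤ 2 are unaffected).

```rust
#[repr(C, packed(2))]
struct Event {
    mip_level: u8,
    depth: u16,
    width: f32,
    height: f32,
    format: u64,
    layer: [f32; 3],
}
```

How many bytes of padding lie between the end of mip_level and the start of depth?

mip_level at 0 (size 1, align 1) → ends 1
pad 1 to align 2 for depth
depth at 2 (size 2, align 2) → ends 4

1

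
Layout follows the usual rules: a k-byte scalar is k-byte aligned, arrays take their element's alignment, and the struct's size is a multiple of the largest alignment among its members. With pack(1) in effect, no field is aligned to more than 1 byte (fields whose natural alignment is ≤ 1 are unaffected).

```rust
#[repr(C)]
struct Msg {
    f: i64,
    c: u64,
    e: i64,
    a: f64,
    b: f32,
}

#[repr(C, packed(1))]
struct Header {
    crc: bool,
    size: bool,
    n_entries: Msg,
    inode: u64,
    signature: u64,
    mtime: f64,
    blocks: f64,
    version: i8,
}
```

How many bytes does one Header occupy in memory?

75

Msg: 0..8  f  (8B, 8-aligned); 8..16  c  (8B, 8-aligned); 16..24  e  (8B, 8-aligned); 24..32  a  (8B, 8-aligned); 32..36  b  (4B, 4-aligned); 36..40  -- tail padding (4B); sizeof = 40, alignof = 8
0..1  crc  (1B, 1-aligned)
1..2  size  (1B, 1-aligned)
2..42  n_entries  (40B, 1-aligned)
42..50  inode  (8B, 1-aligned)
50..58  signature  (8B, 1-aligned)
58..66  mtime  (8B, 1-aligned)
66..74  blocks  (8B, 1-aligned)
74..75  version  (1B, 1-aligned)
sizeof = 75, alignof = 1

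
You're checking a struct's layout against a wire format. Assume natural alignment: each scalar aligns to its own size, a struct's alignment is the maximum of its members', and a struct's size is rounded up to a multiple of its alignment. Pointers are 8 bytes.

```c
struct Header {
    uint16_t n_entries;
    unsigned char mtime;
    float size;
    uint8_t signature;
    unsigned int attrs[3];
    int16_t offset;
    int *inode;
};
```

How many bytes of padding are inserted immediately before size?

0..2  n_entries  (2B, 2-aligned)
2..3  mtime  (1B, 1-aligned)
3..4  -- padding (1B)
4..8  size  (4B, 4-aligned)

1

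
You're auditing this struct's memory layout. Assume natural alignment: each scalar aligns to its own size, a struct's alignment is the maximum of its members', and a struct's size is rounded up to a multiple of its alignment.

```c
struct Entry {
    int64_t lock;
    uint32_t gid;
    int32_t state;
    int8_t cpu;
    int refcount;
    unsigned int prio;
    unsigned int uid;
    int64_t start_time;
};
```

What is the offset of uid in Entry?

28

@0: lock [8B, align 8] → 8
@8: gid [4B, align 4] → 12
@12: state [4B, align 4] → 16
@16: cpu [1B, align 1] → 17
+3 pad (align 4)
@20: refcount [4B, align 4] → 24
@24: prio [4B, align 4] → 28
@28: uid [4B, align 4] → 32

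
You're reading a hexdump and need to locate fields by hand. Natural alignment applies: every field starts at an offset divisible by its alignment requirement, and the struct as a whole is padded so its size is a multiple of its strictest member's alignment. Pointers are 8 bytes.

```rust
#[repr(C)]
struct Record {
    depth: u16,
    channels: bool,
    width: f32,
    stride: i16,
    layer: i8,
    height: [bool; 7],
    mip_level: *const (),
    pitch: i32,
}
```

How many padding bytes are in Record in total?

@0: depth [2B, align 2] → 2
@2: channels [1B, align 1] → 3
+1 pad (align 4)
@4: width [4B, align 4] → 8
@8: stride [2B, align 2] → 10
@10: layer [1B, align 1] → 11
@11: height [7B, align 1] → 18
+6 pad (align 8)
@24: mip_level [8B, align 8] → 32
@32: pitch [4B, align 4] → 36
+4 tail pad (align 8)
size 40, align 8
data bytes 29, size 40 → padding 11

11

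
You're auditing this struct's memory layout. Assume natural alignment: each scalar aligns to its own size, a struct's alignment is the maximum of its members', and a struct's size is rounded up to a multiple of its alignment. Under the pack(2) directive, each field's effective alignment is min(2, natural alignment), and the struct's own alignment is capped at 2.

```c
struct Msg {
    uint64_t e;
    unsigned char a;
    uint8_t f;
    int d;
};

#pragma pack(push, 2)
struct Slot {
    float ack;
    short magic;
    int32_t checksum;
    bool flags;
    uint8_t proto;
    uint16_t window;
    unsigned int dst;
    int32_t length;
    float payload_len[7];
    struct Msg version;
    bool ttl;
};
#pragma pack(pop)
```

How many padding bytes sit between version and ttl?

0

Msg: 0..8  e  (8B, 8-aligned); 8..9  a  (1B, 1-aligned); 9..10  f  (1B, 1-aligned); 10..12  -- padding (2B); 12..16  d  (4B, 4-aligned); sizeof = 16, alignof = 8
0..4  ack  (4B, 2-aligned)
4..6  magic  (2B, 2-aligned)
6..10  checksum  (4B, 2-aligned)
10..11  flags  (1B, 1-aligned)
11..12  proto  (1B, 1-aligned)
12..14  window  (2B, 2-aligned)
14..18  dst  (4B, 2-aligned)
18..22  length  (4B, 2-aligned)
22..50  payload_len  (28B, 2-aligned)
50..66  version  (16B, 2-aligned)
66..67  ttl  (1B, 1-aligned)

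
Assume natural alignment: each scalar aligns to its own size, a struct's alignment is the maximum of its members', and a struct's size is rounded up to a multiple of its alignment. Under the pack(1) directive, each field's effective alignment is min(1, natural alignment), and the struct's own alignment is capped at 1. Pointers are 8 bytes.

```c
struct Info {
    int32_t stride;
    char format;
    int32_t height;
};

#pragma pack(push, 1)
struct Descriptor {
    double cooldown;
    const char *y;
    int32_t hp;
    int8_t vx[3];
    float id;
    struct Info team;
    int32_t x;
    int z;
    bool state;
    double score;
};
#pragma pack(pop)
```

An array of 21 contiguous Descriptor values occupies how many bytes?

Info: @0: stride [4B, align 4] → 4; @4: format [1B, align 1] → 5; +3 pad (align 4); @8: height [4B, align 4] → 12; size 12, align 4
@0: cooldown [8B, align 1] → 8
@8: y [8B, align 1] → 16
@16: hp [4B, align 1] → 20
@20: vx [3B, align 1] → 23
@23: id [4B, align 1] → 27
@27: team [12B, align 1] → 39
@39: x [4B, align 1] → 43
@43: z [4B, align 1] → 47
@47: state [1B, align 1] → 48
@48: score [8B, align 1] → 56
size 56, align 1
array of 21: 21 × 56 = 1176

1176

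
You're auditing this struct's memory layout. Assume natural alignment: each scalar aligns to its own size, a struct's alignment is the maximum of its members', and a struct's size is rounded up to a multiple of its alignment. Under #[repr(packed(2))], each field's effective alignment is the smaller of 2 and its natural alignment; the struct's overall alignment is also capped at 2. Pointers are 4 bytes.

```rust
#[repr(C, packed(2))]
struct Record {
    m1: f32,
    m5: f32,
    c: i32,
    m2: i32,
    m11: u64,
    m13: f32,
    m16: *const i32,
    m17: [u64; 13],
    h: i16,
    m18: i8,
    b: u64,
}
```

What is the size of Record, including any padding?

148

0..4  m1  (4B, 2-aligned)
4..8  m5  (4B, 2-aligned)
8..12  c  (4B, 2-aligned)
12..16  m2  (4B, 2-aligned)
16..24  m11  (8B, 2-aligned)
24..28  m13  (4B, 2-aligned)
28..32  m16  (4B, 2-aligned)
32..136  m17  (104B, 2-aligned)
136..138  h  (2B, 2-aligned)
138..139  m18  (1B, 1-aligned)
139..140  -- padding (1B)
140..148  b  (8B, 2-aligned)
sizeof = 148, alignof = 2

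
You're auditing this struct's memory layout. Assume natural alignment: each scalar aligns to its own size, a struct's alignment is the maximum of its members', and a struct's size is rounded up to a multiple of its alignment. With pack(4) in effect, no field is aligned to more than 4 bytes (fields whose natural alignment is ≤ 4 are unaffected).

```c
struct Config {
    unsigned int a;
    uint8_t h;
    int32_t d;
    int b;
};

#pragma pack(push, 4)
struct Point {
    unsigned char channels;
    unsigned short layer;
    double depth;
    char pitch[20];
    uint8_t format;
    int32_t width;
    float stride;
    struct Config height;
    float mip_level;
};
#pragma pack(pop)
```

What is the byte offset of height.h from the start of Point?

48

Config: @0: a [4B, align 4] → 4; @4: h [1B, align 1] → 5; +3 pad (align 4); @8: d [4B, align 4] → 12; @12: b [4B, align 4] → 16; size 16, align 4
@0: channels [1B, align 1] → 1
+1 pad (align 2)
@2: layer [2B, align 2] → 4
@4: depth [8B, align 4] → 12
@12: pitch [20B, align 1] → 32
@32: format [1B, align 1] → 33
+3 pad (align 4)
@36: width [4B, align 4] → 40
@40: stride [4B, align 4] → 44
@44: height [16B, align 4] → 60
within Config: h at 4
44 + 4 = 48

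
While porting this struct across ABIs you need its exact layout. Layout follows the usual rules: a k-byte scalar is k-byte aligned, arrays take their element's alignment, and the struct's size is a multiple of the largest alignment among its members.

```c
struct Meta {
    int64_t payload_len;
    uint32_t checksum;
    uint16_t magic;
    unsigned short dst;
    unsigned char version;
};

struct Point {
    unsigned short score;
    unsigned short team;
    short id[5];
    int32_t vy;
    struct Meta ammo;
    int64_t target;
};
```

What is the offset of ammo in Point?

24

Meta: @0: payload_len [8B, align 8] → 8; @8: checksum [4B, align 4] → 12; @12: magic [2B, align 2] → 14; @14: dst [2B, align 2] → 16; @16: version [1B, align 1] → 17; +7 tail pad (align 8); size 24, align 8
@0: score [2B, align 2] → 2
@2: team [2B, align 2] → 4
@4: id [10B, align 2] → 14
+2 pad (align 4)
@16: vy [4B, align 4] → 20
+4 pad (align 8)
@24: ammo [24B, align 8] → 48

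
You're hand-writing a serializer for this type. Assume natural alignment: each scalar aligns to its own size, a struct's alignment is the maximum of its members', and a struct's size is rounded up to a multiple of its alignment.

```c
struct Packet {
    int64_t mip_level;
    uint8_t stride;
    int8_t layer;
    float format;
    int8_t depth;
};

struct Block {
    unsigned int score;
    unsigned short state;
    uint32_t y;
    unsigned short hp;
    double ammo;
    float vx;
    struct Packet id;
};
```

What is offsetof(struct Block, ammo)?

Packet: @0: mip_level [8B, align 8] → 8; @8: stride [1B, align 1] → 9; @9: layer [1B, align 1] → 10; +2 pad (align 4); @12: format [4B, align 4] → 16; @16: depth [1B, align 1] → 17; +7 tail pad (align 8); size 24, align 8
@0: score [4B, align 4] → 4
@4: state [2B, align 2] → 6
+2 pad (align 4)
@8: y [4B, align 4] → 12
@12: hp [2B, align 2] → 14
+2 pad (align 8)
@16: ammo [8B, align 8] → 24

16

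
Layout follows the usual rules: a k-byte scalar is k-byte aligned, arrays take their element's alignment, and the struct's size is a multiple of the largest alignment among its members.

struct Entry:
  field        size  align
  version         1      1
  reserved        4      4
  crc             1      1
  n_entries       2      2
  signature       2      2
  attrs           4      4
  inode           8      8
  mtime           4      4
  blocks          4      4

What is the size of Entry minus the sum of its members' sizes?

10

0..1  version  (1B, 1-aligned)
1..4  -- padding (3B)
4..8  reserved  (4B, 4-aligned)
8..9  crc  (1B, 1-aligned)
9..10  -- padding (1B)
10..12  n_entries  (2B, 2-aligned)
12..14  signature  (2B, 2-aligned)
14..16  -- padding (2B)
16..20  attrs  (4B, 4-aligned)
20..24  -- padding (4B)
24..32  inode  (8B, 8-aligned)
32..36  mtime  (4B, 4-aligned)
36..40  blocks  (4B, 4-aligned)
sizeof = 40, alignof = 8
data bytes 30, size 40 → padding 10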